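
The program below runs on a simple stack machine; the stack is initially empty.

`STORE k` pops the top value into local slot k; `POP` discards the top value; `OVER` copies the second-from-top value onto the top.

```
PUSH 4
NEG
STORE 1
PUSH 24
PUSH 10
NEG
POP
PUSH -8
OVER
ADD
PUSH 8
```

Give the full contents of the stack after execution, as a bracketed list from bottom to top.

[24, 16, 8]

PUSH 4  → 4
NEG     → -4
STORE 1 → (empty)
PUSH 24 → 24
PUSH 10 → 24 10
NEG     → 24 -10
POP     → 24
PUSH -8 → 24 -8
OVER    → 24 -8 24
ADD     → 24 16
PUSH 8  → 24 16 8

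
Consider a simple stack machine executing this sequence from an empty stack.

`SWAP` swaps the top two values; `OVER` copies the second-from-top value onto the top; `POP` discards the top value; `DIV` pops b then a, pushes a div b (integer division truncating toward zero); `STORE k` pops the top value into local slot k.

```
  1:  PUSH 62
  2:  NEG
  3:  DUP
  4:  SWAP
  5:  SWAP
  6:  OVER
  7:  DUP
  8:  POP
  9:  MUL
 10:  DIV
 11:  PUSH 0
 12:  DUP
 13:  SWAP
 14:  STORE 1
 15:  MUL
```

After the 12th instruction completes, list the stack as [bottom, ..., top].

[0, 0, 0]

PUSH 62 → [62]
NEG     → [-62]
DUP     → [-62, -62]
SWAP    → [-62, -62]
SWAP    → [-62, -62]
OVER    → [-62, -62, -62]
DUP     → [-62, -62, -62, -62]
POP     → [-62, -62, -62]
MUL     → [-62, 3844]
DIV     → [0]
PUSH 0  → [0, 0]
DUP     → [0, 0, 0]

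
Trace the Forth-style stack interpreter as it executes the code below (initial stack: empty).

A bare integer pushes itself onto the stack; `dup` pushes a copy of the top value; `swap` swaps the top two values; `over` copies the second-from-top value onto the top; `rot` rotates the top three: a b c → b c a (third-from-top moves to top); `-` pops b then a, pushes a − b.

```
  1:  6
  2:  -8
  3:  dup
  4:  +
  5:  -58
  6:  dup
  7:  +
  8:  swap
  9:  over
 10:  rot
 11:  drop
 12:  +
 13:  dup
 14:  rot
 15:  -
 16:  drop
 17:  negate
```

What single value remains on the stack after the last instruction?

132

6       6
-8      6 -8
dup     6 -8 -8
+       6 -16
-58     6 -16 -58
dup     6 -16 -58 -58
+       6 -16 -116
swap    6 -116 -16
over    6 -116 -16 -116
rot     6 -16 -116 -116
drop    6 -16 -116
+       6 -132
dup     6 -132 -132
rot     -132 -132 6
-       -132 -138
drop    -132
negate  132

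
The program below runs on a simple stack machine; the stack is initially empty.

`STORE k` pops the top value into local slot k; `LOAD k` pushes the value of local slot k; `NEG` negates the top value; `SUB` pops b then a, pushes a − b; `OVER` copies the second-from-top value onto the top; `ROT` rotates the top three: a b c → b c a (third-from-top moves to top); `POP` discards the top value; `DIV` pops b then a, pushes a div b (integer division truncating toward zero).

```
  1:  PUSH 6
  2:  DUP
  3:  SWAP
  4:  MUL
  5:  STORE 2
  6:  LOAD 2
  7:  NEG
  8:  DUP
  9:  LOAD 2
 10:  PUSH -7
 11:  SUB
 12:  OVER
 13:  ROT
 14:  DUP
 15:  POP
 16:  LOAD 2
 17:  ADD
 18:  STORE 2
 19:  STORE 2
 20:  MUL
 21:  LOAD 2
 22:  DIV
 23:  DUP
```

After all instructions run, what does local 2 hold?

PUSH 6  -> [6]
DUP     -> [6, 6]
SWAP    -> [6, 6]
MUL     -> [36]
STORE 2 -> []
LOAD 2  -> [36]
NEG     -> [-36]
DUP     -> [-36, -36]
LOAD 2  -> [-36, -36, 36]
PUSH -7 -> [-36, -36, 36, -7]
SUB     -> [-36, -36, 43]
OVER    -> [-36, -36, 43, -36]
ROT     -> [-36, 43, -36, -36]
DUP     -> [-36, 43, -36, -36, -36]
POP     -> [-36, 43, -36, -36]
LOAD 2  -> [-36, 43, -36, -36, 36]
ADD     -> [-36, 43, -36, 0]
STORE 2 -> [-36, 43, -36]
STORE 2 -> [-36, 43]
MUL     -> [-1548]
LOAD 2  -> [-1548, -36]
DIV     -> [43]
DUP     -> [43, 43]

-36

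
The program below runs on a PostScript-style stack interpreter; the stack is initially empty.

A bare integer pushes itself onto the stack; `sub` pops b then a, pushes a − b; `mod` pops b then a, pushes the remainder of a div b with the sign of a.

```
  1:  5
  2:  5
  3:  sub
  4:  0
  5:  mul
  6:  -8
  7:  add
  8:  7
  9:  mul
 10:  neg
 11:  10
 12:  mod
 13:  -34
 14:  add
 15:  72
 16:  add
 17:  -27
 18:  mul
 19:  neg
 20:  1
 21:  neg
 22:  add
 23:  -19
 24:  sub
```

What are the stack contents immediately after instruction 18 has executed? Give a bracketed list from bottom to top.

[-1188]

5   -> [5]
5   -> [5, 5]
sub -> [0]
0   -> [0, 0]
mul -> [0]
-8  -> [0, -8]
add -> [-8]
7   -> [-8, 7]
mul -> [-56]
neg -> [56]
10  -> [56, 10]
mod -> [6]
-34 -> [6, -34]
add -> [-28]
72  -> [-28, 72]
add -> [44]
-27 -> [44, -27]
mul -> [-1188]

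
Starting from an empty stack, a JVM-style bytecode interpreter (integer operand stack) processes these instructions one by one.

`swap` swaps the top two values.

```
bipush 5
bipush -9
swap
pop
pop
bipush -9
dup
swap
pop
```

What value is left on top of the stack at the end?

-9

bipush 5  -> [5]
bipush -9 -> [5, -9]
swap      -> [-9, 5]
pop       -> [-9]
pop       -> []
bipush -9 -> [-9]
dup       -> [-9, -9]
swap      -> [-9, -9]
pop       -> [-9]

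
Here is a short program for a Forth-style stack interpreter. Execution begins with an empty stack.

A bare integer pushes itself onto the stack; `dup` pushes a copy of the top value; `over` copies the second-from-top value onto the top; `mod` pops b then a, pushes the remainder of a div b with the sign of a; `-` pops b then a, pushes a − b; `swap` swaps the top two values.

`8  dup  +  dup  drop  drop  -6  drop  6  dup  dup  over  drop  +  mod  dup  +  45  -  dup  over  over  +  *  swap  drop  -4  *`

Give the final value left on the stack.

8    : 8
dup  : 8 8
+    : 16
dup  : 16 16
drop : 16
drop : (empty)
-6   : -6
drop : (empty)
6    : 6
dup  : 6 6
dup  : 6 6 6
over : 6 6 6 6
drop : 6 6 6
+    : 6 12
mod  : 6
dup  : 6 6
+    : 12
45   : 12 45
-    : -33
dup  : -33 -33
over : -33 -33 -33
over : -33 -33 -33 -33
+    : -33 -33 -66
*    : -33 2178
swap : 2178 -33
drop : 2178
-4   : 2178 -4
*    : -8712

-8712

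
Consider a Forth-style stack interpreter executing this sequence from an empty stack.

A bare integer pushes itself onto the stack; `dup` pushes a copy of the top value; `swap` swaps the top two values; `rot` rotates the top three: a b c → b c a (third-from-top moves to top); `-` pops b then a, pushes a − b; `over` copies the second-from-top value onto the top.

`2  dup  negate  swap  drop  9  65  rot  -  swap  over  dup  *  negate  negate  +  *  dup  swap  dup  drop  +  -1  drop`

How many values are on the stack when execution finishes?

2      : [2]
dup    : [2, 2]
negate : [2, -2]
swap   : [-2, 2]
drop   : [-2]
9      : [-2, 9]
65     : [-2, 9, 65]
rot    : [9, 65, -2]
-      : [9, 67]
swap   : [67, 9]
over   : [67, 9, 67]
dup    : [67, 9, 67, 67]
*      : [67, 9, 4489]
negate : [67, 9, -4489]
negate : [67, 9, 4489]
+      : [67, 4498]
*      : [301366]
dup    : [301366, 301366]
swap   : [301366, 301366]
dup    : [301366, 301366, 301366]
drop   : [301366, 301366]
+      : [602732]
-1     : [602732, -1]
drop   : [602732]

1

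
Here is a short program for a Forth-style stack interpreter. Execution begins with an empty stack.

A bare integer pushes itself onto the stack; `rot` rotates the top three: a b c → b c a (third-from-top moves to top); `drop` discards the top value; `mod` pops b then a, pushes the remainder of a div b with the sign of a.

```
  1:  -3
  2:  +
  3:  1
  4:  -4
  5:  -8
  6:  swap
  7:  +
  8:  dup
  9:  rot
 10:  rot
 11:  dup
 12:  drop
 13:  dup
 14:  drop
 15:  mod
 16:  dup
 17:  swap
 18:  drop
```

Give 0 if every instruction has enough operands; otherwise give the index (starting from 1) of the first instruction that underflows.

2

-3 → -3
+  — needs 2 operands, stack has 1 → underflow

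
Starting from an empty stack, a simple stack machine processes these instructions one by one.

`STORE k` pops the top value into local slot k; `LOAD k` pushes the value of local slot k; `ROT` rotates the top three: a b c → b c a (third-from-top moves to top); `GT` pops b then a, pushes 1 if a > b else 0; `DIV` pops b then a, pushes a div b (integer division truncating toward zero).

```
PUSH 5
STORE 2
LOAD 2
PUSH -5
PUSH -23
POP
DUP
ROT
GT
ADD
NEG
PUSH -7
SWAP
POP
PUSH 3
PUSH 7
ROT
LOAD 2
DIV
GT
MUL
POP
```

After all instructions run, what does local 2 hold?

PUSH 5   -> 5
STORE 2  -> (empty)
LOAD 2   -> 5
PUSH -5  -> 5 -5
PUSH -23 -> 5 -5 -23
POP      -> 5 -5
DUP      -> 5 -5 -5
ROT      -> -5 -5 5
GT       -> -5 0
ADD      -> -5
NEG      -> 5
PUSH -7  -> 5 -7
SWAP     -> -7 5
POP      -> -7
PUSH 3   -> -7 3
PUSH 7   -> -7 3 7
ROT      -> 3 7 -7
LOAD 2   -> 3 7 -7 5
DIV      -> 3 7 -1
GT       -> 3 1
MUL      -> 3
POP      -> (empty)

5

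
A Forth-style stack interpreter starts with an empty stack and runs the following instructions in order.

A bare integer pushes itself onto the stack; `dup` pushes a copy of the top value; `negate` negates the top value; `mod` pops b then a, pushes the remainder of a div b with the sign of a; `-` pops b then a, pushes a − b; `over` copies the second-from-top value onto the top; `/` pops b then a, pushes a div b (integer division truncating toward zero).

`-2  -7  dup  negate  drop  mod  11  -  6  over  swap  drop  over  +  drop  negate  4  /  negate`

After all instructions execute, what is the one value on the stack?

-2      [-2]
-7      [-2, -7]
dup     [-2, -7, -7]
negate  [-2, -7, 7]
drop    [-2, -7]
mod     [-2]
11      [-2, 11]
-       [-13]
6       [-13, 6]
over    [-13, 6, -13]
swap    [-13, -13, 6]
drop    [-13, -13]
over    [-13, -13, -13]
+       [-13, -26]
drop    [-13]
negate  [13]
4       [13, 4]
/       [3]
negate  [-3]

-3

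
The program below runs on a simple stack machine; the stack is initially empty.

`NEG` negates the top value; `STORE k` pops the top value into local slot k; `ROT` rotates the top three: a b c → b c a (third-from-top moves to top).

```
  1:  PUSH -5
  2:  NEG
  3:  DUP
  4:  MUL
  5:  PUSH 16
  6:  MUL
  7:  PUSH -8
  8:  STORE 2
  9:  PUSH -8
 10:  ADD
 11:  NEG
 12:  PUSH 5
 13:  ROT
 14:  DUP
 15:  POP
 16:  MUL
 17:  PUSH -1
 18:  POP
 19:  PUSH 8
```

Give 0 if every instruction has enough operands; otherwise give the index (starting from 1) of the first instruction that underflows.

13

PUSH -5 → [-5]
NEG     → [5]
DUP     → [5, 5]
MUL     → [25]
PUSH 16 → [25, 16]
MUL     → [400]
PUSH -8 → [400, -8]
STORE 2 → [400]
PUSH -8 → [400, -8]
ADD     → [392]
NEG     → [-392]
PUSH 5  → [-392, 5]
ROT  — needs 3 operands, stack has 2 → underflow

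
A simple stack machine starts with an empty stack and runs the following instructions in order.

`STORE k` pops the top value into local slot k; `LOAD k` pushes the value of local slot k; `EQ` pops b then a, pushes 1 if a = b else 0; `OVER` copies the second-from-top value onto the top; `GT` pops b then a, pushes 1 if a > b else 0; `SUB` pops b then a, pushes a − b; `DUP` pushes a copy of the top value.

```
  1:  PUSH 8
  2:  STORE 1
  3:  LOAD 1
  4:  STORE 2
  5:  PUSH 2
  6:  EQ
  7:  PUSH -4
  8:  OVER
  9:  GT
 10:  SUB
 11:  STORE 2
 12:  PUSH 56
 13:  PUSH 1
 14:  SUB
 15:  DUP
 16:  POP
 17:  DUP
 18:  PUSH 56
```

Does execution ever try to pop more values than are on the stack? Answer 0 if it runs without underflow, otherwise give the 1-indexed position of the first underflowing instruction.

PUSH 8  → 8
STORE 1 → (empty)
LOAD 1  → 8
STORE 2 → (empty)
PUSH 2  → 2
EQ  — needs 2 operands, stack has 1 → underflow

6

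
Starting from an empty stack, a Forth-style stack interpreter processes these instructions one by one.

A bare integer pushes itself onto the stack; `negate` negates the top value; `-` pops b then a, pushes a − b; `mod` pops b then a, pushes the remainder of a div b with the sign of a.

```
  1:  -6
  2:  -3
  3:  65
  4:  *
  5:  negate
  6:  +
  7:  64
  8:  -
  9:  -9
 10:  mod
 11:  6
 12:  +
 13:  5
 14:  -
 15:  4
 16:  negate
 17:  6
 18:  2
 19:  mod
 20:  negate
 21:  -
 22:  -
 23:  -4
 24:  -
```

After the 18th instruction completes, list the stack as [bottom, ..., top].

-6     -> [-6]
-3     -> [-6, -3]
65     -> [-6, -3, 65]
*      -> [-6, -195]
negate -> [-6, 195]
+      -> [189]
64     -> [189, 64]
-      -> [125]
-9     -> [125, -9]
mod    -> [8]
6      -> [8, 6]
+      -> [14]
5      -> [14, 5]
-      -> [9]
4      -> [9, 4]
negate -> [9, -4]
6      -> [9, -4, 6]
2      -> [9, -4, 6, 2]

[9, -4, 6, 2]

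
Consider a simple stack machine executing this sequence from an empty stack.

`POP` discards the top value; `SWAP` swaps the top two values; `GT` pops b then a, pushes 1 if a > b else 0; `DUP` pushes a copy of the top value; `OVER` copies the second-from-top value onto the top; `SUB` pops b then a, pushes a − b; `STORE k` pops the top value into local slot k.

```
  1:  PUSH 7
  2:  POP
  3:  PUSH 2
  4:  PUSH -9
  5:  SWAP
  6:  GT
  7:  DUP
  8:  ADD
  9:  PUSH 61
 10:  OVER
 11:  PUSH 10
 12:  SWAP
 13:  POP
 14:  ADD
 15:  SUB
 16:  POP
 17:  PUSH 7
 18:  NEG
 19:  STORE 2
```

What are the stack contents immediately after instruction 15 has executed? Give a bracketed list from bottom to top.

PUSH 7   7
POP      (empty)
PUSH 2   2
PUSH -9  2 -9
SWAP     -9 2
GT       0
DUP      0 0
ADD      0
PUSH 61  0 61
OVER     0 61 0
PUSH 10  0 61 0 10
SWAP     0 61 10 0
POP      0 61 10
ADD      0 71
SUB      -71

[-71]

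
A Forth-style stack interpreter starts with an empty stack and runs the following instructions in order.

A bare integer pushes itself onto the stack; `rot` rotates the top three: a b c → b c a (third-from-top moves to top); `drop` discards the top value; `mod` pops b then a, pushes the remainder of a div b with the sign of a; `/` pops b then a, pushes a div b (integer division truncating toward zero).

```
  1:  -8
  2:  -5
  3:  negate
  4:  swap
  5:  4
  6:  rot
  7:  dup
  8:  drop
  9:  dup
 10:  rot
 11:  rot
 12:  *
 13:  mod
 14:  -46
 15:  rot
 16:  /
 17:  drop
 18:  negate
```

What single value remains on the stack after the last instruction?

-8     -> [-8]
-5     -> [-8, -5]
negate -> [-8, 5]
swap   -> [5, -8]
4      -> [5, -8, 4]
rot    -> [-8, 4, 5]
dup    -> [-8, 4, 5, 5]
drop   -> [-8, 4, 5]
dup    -> [-8, 4, 5, 5]
rot    -> [-8, 5, 5, 4]
rot    -> [-8, 5, 4, 5]
*      -> [-8, 5, 20]
mod    -> [-8, 5]
-46    -> [-8, 5, -46]
rot    -> [5, -46, -8]
/      -> [5, 5]
drop   -> [5]
negate -> [-5]

-5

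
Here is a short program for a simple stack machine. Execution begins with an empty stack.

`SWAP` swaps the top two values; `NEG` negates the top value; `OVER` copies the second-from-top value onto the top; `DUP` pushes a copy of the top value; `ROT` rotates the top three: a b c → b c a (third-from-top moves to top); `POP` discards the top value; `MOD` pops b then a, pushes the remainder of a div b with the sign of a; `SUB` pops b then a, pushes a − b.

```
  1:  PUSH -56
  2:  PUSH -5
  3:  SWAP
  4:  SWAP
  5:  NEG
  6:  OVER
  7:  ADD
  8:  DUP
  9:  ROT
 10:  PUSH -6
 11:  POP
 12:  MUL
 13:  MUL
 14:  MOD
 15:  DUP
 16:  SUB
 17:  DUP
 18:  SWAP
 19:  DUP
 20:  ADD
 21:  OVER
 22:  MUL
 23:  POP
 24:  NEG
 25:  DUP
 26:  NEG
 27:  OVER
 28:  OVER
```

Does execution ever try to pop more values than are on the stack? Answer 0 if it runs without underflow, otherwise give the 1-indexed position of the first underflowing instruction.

PUSH -56  -56
PUSH -5   -56 -5
SWAP      -5 -56
SWAP      -56 -5
NEG       -56 5
OVER      -56 5 -56
ADD       -56 -51
DUP       -56 -51 -51
ROT       -51 -51 -56
PUSH -6   -51 -51 -56 -6
POP       -51 -51 -56
MUL       -51 2856
MUL       -145656
MOD  — needs 2 operands, stack has 1 → underflow

14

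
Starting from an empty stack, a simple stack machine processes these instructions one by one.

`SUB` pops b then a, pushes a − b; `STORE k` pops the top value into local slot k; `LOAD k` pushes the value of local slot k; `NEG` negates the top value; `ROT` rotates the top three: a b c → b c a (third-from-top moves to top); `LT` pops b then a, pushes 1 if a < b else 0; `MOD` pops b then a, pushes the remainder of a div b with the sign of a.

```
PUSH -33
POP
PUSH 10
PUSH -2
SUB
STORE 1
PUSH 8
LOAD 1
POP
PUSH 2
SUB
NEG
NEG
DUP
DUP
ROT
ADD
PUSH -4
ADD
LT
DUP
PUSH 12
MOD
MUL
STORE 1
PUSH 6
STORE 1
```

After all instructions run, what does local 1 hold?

PUSH -33 -> -33
POP      -> (empty)
PUSH 10  -> 10
PUSH -2  -> 10 -2
SUB      -> 12
STORE 1  -> (empty)
PUSH 8   -> 8
LOAD 1   -> 8 12
POP      -> 8
PUSH 2   -> 8 2
SUB      -> 6
NEG      -> -6
NEG      -> 6
DUP      -> 6 6
DUP      -> 6 6 6
ROT      -> 6 6 6
ADD      -> 6 12
PUSH -4  -> 6 12 -4
ADD      -> 6 8
LT       -> 1
DUP      -> 1 1
PUSH 12  -> 1 1 12
MOD      -> 1 1
MUL      -> 1
STORE 1  -> (empty)
PUSH 6   -> 6
STORE 1  -> (empty)

6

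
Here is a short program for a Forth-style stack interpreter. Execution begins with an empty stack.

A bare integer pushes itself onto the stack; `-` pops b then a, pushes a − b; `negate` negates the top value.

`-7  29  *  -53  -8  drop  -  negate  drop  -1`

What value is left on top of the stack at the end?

-1

-7     : -7
29     : -7 29
*      : -203
-53    : -203 -53
-8     : -203 -53 -8
drop   : -203 -53
-      : -150
negate : 150
drop   : (empty)
-1     : -1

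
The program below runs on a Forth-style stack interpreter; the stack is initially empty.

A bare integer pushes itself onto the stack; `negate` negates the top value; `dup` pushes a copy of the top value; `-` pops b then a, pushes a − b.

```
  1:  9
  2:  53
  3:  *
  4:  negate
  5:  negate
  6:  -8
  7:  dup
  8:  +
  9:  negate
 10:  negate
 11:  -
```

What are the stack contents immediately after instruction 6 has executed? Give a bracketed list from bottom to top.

9       [9]
53      [9, 53]
*       [477]
negate  [-477]
negate  [477]
-8      [477, -8]

[477, -8]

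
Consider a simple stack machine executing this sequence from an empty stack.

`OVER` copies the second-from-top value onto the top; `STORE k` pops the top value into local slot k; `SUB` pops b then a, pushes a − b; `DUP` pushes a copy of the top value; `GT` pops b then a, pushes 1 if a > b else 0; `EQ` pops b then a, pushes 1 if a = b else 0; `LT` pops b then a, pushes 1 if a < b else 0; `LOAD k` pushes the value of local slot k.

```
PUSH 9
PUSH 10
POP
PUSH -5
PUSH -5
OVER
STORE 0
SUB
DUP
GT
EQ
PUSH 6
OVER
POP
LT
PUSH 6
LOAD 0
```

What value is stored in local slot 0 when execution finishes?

-5

PUSH 9  -> 9
PUSH 10 -> 9 10
POP     -> 9
PUSH -5 -> 9 -5
PUSH -5 -> 9 -5 -5
OVER    -> 9 -5 -5 -5
STORE 0 -> 9 -5 -5
SUB     -> 9 0
DUP     -> 9 0 0
GT      -> 9 0
EQ      -> 0
PUSH 6  -> 0 6
OVER    -> 0 6 0
POP     -> 0 6
LT      -> 1
PUSH 6  -> 1 6
LOAD 0  -> 1 6 -5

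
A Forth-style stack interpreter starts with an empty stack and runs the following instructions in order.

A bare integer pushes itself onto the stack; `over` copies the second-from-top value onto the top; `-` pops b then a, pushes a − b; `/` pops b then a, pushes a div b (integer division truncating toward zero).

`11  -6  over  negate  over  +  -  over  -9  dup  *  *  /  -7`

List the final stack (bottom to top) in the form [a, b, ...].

[11, 0, -7]

11     : [11]
-6     : [11, -6]
over   : [11, -6, 11]
negate : [11, -6, -11]
over   : [11, -6, -11, -6]
+      : [11, -6, -17]
-      : [11, 11]
over   : [11, 11, 11]
-9     : [11, 11, 11, -9]
dup    : [11, 11, 11, -9, -9]
*      : [11, 11, 11, 81]
*      : [11, 11, 891]
/      : [11, 0]
-7     : [11, 0, -7]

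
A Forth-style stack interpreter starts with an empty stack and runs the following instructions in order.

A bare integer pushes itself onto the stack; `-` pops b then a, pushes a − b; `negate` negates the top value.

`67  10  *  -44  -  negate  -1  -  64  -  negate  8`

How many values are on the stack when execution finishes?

67     → 67
10     → 67 10
*      → 670
-44    → 670 -44
-      → 714
negate → -714
-1     → -714 -1
-      → -713
64     → -713 64
-      → -777
negate → 777
8      → 777 8

2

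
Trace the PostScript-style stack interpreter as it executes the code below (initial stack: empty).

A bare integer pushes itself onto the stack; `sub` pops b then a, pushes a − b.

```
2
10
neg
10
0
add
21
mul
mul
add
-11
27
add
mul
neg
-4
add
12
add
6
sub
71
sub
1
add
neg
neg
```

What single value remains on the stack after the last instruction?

2   : [2]
10  : [2, 10]
neg : [2, -10]
10  : [2, -10, 10]
0   : [2, -10, 10, 0]
add : [2, -10, 10]
21  : [2, -10, 10, 21]
mul : [2, -10, 210]
mul : [2, -2100]
add : [-2098]
-11 : [-2098, -11]
27  : [-2098, -11, 27]
add : [-2098, 16]
mul : [-33568]
neg : [33568]
-4  : [33568, -4]
add : [33564]
12  : [33564, 12]
add : [33576]
6   : [33576, 6]
sub : [33570]
71  : [33570, 71]
sub : [33499]
1   : [33499, 1]
add : [33500]
neg : [-33500]
neg : [33500]

33500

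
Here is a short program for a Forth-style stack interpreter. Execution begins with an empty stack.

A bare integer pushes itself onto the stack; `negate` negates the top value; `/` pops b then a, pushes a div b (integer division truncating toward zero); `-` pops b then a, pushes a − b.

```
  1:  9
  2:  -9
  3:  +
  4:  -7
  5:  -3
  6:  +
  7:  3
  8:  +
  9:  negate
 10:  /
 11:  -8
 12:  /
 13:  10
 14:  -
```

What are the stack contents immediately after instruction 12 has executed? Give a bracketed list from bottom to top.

9       9
-9      9 -9
+       0
-7      0 -7
-3      0 -7 -3
+       0 -10
3       0 -10 3
+       0 -7
negate  0 7
/       0
-8      0 -8
/       0

[0]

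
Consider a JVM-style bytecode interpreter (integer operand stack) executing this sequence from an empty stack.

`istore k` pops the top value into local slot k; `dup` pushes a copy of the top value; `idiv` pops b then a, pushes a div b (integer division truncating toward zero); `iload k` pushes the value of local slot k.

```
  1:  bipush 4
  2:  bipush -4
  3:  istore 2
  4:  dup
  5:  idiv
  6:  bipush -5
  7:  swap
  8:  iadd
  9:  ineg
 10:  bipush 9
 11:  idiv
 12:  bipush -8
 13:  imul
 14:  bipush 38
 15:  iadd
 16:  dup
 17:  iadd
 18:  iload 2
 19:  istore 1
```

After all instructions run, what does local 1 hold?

bipush 4   [4]
bipush -4  [4, -4]
istore 2   [4]
dup        [4, 4]
idiv       [1]
bipush -5  [1, -5]
swap       [-5, 1]
iadd       [-4]
ineg       [4]
bipush 9   [4, 9]
idiv       [0]
bipush -8  [0, -8]
imul       [0]
bipush 38  [0, 38]
iadd       [38]
dup        [38, 38]
iadd       [76]
iload 2    [76, -4]
istore 1   [76]

-4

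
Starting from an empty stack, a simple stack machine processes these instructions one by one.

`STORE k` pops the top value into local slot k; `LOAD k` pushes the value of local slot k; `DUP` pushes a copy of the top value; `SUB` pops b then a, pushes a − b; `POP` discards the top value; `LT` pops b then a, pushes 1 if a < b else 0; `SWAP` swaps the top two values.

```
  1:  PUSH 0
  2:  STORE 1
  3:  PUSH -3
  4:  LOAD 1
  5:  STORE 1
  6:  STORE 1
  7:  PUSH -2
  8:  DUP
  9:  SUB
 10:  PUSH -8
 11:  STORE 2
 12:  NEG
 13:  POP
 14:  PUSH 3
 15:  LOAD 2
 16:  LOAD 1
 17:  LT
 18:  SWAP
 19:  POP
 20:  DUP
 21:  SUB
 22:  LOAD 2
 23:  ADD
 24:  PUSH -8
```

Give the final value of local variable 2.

-8

PUSH 0  -> [0]
STORE 1 -> []
PUSH -3 -> [-3]
LOAD 1  -> [-3, 0]
STORE 1 -> [-3]
STORE 1 -> []
PUSH -2 -> [-2]
DUP     -> [-2, -2]
SUB     -> [0]
PUSH -8 -> [0, -8]
STORE 2 -> [0]
NEG     -> [0]
POP     -> []
PUSH 3  -> [3]
LOAD 2  -> [3, -8]
LOAD 1  -> [3, -8, -3]
LT      -> [3, 1]
SWAP    -> [1, 3]
POP     -> [1]
DUP     -> [1, 1]
SUB     -> [0]
LOAD 2  -> [0, -8]
ADD     -> [-8]
PUSH -8 -> [-8, -8]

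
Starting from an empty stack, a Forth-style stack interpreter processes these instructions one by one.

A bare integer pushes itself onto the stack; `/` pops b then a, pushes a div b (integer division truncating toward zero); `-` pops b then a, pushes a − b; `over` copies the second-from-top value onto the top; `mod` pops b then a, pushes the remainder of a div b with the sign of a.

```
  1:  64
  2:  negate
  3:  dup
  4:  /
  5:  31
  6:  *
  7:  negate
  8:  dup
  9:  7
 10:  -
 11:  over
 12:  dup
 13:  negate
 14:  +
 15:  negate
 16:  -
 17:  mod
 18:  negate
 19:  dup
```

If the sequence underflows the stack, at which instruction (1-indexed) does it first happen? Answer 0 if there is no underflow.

0

64     -> [64]
negate -> [-64]
dup    -> [-64, -64]
/      -> [1]
31     -> [1, 31]
*      -> [31]
negate -> [-31]
dup    -> [-31, -31]
7      -> [-31, -31, 7]
-      -> [-31, -38]
over   -> [-31, -38, -31]
dup    -> [-31, -38, -31, -31]
negate -> [-31, -38, -31, 31]
+      -> [-31, -38, 0]
negate -> [-31, -38, 0]
-      -> [-31, -38]
mod    -> [-31]
negate -> [31]
dup    -> [31, 31]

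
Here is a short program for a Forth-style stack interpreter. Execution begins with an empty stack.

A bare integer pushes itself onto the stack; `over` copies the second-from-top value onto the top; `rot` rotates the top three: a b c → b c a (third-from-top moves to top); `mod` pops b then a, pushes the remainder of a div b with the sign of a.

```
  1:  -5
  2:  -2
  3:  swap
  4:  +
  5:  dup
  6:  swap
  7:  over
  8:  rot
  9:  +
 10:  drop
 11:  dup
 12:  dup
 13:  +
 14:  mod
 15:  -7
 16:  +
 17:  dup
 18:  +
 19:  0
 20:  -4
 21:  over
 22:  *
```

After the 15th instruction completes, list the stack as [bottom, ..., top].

[-7, -7]

-5   -> [-5]
-2   -> [-5, -2]
swap -> [-2, -5]
+    -> [-7]
dup  -> [-7, -7]
swap -> [-7, -7]
over -> [-7, -7, -7]
rot  -> [-7, -7, -7]
+    -> [-7, -14]
drop -> [-7]
dup  -> [-7, -7]
dup  -> [-7, -7, -7]
+    -> [-7, -14]
mod  -> [-7]
-7   -> [-7, -7]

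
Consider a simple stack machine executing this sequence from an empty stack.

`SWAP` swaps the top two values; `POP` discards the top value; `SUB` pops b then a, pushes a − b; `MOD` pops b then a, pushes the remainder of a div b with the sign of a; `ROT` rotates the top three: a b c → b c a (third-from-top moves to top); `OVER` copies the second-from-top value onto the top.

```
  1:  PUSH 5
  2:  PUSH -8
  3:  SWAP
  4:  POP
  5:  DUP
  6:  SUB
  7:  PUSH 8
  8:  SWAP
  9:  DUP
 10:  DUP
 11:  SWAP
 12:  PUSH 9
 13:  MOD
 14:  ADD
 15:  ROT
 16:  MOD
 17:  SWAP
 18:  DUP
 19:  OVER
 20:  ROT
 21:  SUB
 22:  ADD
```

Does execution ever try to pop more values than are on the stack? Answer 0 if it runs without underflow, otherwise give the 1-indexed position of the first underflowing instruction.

0

PUSH 5  -> 5
PUSH -8 -> 5 -8
SWAP    -> -8 5
POP     -> -8
DUP     -> -8 -8
SUB     -> 0
PUSH 8  -> 0 8
SWAP    -> 8 0
DUP     -> 8 0 0
DUP     -> 8 0 0 0
SWAP    -> 8 0 0 0
PUSH 9  -> 8 0 0 0 9
MOD     -> 8 0 0 0
ADD     -> 8 0 0
ROT     -> 0 0 8
MOD     -> 0 0
SWAP    -> 0 0
DUP     -> 0 0 0
OVER    -> 0 0 0 0
ROT     -> 0 0 0 0
SUB     -> 0 0 0
ADD     -> 0 0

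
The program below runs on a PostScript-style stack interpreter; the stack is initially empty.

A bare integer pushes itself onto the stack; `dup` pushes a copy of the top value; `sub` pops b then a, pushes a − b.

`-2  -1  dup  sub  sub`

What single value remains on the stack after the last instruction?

-2   -2
-1   -2 -1
dup  -2 -1 -1
sub  -2 0
sub  -2

-2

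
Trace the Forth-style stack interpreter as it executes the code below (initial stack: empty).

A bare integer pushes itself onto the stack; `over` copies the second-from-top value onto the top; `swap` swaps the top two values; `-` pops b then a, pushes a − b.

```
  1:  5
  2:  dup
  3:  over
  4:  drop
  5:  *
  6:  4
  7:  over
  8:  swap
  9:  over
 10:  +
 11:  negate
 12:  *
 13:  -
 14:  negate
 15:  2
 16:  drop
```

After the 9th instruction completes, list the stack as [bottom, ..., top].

[25, 25, 4, 25]

5    -> [5]
dup  -> [5, 5]
over -> [5, 5, 5]
drop -> [5, 5]
*    -> [25]
4    -> [25, 4]
over -> [25, 4, 25]
swap -> [25, 25, 4]
over -> [25, 25, 4, 25]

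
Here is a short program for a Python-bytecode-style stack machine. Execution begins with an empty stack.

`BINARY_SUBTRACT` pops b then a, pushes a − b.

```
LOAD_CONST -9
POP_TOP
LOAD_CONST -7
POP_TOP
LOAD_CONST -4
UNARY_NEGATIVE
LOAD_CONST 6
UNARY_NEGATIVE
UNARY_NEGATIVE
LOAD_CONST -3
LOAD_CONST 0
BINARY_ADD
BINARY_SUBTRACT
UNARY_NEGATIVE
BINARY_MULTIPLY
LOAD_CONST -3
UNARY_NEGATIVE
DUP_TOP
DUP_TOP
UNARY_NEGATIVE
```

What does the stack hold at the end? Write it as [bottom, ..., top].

LOAD_CONST -9   : -9
POP_TOP         : (empty)
LOAD_CONST -7   : -7
POP_TOP         : (empty)
LOAD_CONST -4   : -4
UNARY_NEGATIVE  : 4
LOAD_CONST 6    : 4 6
UNARY_NEGATIVE  : 4 -6
UNARY_NEGATIVE  : 4 6
LOAD_CONST -3   : 4 6 -3
LOAD_CONST 0    : 4 6 -3 0
BINARY_ADD      : 4 6 -3
BINARY_SUBTRACT : 4 9
UNARY_NEGATIVE  : 4 -9
BINARY_MULTIPLY : -36
LOAD_CONST -3   : -36 -3
UNARY_NEGATIVE  : -36 3
DUP_TOP         : -36 3 3
DUP_TOP         : -36 3 3 3
UNARY_NEGATIVE  : -36 3 3 -3

[-36, 3, 3, -3]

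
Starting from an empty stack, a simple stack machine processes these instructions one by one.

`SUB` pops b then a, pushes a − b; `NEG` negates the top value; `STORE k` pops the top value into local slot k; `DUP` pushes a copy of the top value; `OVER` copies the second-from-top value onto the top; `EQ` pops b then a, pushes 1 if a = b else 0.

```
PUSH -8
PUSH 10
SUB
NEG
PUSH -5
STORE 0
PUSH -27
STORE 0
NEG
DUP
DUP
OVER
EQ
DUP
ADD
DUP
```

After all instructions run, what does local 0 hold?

-27

PUSH -8  : [-8]
PUSH 10  : [-8, 10]
SUB      : [-18]
NEG      : [18]
PUSH -5  : [18, -5]
STORE 0  : [18]
PUSH -27 : [18, -27]
STORE 0  : [18]
NEG      : [-18]
DUP      : [-18, -18]
DUP      : [-18, -18, -18]
OVER     : [-18, -18, -18, -18]
EQ       : [-18, -18, 1]
DUP      : [-18, -18, 1, 1]
ADD      : [-18, -18, 2]
DUP      : [-18, -18, 2, 2]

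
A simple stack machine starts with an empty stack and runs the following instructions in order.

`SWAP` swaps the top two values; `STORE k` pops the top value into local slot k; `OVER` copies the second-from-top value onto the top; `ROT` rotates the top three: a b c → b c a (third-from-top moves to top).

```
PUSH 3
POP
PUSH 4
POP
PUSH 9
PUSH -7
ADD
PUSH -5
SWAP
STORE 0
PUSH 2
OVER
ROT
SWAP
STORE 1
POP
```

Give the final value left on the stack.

PUSH 3  → 3
POP     → (empty)
PUSH 4  → 4
POP     → (empty)
PUSH 9  → 9
PUSH -7 → 9 -7
ADD     → 2
PUSH -5 → 2 -5
SWAP    → -5 2
STORE 0 → -5
PUSH 2  → -5 2
OVER    → -5 2 -5
ROT     → 2 -5 -5
SWAP    → 2 -5 -5
STORE 1 → 2 -5
POP     → 2

2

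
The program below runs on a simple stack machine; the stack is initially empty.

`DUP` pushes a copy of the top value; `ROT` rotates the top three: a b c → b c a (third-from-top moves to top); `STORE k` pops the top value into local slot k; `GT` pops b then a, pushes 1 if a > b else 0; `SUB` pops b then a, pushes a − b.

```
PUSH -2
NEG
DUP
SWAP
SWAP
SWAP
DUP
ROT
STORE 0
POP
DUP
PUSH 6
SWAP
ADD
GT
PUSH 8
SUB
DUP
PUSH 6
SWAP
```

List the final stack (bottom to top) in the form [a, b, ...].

PUSH -2 -> -2
NEG     -> 2
DUP     -> 2 2
SWAP    -> 2 2
SWAP    -> 2 2
SWAP    -> 2 2
DUP     -> 2 2 2
ROT     -> 2 2 2
STORE 0 -> 2 2
POP     -> 2
DUP     -> 2 2
PUSH 6  -> 2 2 6
SWAP    -> 2 6 2
ADD     -> 2 8
GT      -> 0
PUSH 8  -> 0 8
SUB     -> -8
DUP     -> -8 -8
PUSH 6  -> -8 -8 6
SWAP    -> -8 6 -8

[-8, 6, -8]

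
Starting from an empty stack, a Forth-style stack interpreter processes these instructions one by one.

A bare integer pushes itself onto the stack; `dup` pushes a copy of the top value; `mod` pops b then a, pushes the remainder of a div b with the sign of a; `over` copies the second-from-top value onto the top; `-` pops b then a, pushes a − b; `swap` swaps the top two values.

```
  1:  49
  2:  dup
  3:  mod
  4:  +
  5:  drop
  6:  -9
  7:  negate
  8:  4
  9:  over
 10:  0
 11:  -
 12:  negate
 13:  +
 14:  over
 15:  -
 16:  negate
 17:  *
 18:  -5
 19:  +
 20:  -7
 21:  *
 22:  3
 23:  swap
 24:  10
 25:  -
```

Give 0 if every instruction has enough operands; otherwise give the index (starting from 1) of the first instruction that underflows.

49  -> 49
dup -> 49 49
mod -> 0
+  — needs 2 operands, stack has 1 → underflow

4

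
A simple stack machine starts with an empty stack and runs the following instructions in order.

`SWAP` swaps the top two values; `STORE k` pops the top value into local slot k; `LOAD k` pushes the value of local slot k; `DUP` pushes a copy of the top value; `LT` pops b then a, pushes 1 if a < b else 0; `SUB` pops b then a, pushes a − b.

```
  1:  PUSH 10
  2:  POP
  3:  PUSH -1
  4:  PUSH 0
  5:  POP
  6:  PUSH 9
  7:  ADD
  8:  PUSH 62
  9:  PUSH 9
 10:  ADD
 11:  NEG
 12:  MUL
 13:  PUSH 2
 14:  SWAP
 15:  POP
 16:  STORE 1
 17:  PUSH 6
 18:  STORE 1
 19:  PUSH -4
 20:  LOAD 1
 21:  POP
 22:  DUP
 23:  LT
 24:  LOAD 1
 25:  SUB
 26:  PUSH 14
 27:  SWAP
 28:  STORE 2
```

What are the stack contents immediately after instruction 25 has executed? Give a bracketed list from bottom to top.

[-6]

PUSH 10 -> [10]
POP     -> []
PUSH -1 -> [-1]
PUSH 0  -> [-1, 0]
POP     -> [-1]
PUSH 9  -> [-1, 9]
ADD     -> [8]
PUSH 62 -> [8, 62]
PUSH 9  -> [8, 62, 9]
ADD     -> [8, 71]
NEG     -> [8, -71]
MUL     -> [-568]
PUSH 2  -> [-568, 2]
SWAP    -> [2, -568]
POP     -> [2]
STORE 1 -> []
PUSH 6  -> [6]
STORE 1 -> []
PUSH -4 -> [-4]
LOAD 1  -> [-4, 6]
POP     -> [-4]
DUP     -> [-4, -4]
LT      -> [0]
LOAD 1  -> [0, 6]
SUB     -> [-6]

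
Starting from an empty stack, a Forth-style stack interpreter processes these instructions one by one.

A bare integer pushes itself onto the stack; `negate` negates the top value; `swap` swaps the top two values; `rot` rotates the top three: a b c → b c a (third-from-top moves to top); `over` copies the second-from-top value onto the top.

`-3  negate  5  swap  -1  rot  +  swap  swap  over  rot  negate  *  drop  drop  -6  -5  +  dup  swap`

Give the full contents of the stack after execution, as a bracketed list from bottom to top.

-3     → -3
negate → 3
5      → 3 5
swap   → 5 3
-1     → 5 3 -1
rot    → 3 -1 5
+      → 3 4
swap   → 4 3
swap   → 3 4
over   → 3 4 3
rot    → 4 3 3
negate → 4 3 -3
*      → 4 -9
drop   → 4
drop   → (empty)
-6     → -6
-5     → -6 -5
+      → -11
dup    → -11 -11
swap   → -11 -11

[-11, -11]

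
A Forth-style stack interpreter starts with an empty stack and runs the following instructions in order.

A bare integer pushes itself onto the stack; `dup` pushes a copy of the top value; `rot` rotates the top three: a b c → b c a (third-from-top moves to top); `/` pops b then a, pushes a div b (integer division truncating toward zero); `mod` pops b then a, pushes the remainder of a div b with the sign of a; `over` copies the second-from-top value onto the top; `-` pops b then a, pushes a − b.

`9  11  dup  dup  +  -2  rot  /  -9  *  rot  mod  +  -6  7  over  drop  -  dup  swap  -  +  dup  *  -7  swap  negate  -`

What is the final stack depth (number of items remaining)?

9       [9]
11      [9, 11]
dup     [9, 11, 11]
dup     [9, 11, 11, 11]
+       [9, 11, 22]
-2      [9, 11, 22, -2]
rot     [9, 22, -2, 11]
/       [9, 22, 0]
-9      [9, 22, 0, -9]
*       [9, 22, 0]
rot     [22, 0, 9]
mod     [22, 0]
+       [22]
-6      [22, -6]
7       [22, -6, 7]
over    [22, -6, 7, -6]
drop    [22, -6, 7]
-       [22, -13]
dup     [22, -13, -13]
swap    [22, -13, -13]
-       [22, 0]
+       [22]
dup     [22, 22]
*       [484]
-7      [484, -7]
swap    [-7, 484]
negate  [-7, -484]
-       [477]

1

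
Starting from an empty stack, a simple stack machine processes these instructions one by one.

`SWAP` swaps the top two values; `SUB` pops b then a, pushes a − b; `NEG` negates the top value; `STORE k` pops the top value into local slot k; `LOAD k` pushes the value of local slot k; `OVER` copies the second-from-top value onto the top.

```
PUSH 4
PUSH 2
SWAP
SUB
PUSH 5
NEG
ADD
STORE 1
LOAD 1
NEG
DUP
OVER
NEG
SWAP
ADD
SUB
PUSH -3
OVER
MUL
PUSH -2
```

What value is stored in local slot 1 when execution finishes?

-7

PUSH 4  -> [4]
PUSH 2  -> [4, 2]
SWAP    -> [2, 4]
SUB     -> [-2]
PUSH 5  -> [-2, 5]
NEG     -> [-2, -5]
ADD     -> [-7]
STORE 1 -> []
LOAD 1  -> [-7]
NEG     -> [7]
DUP     -> [7, 7]
OVER    -> [7, 7, 7]
NEG     -> [7, 7, -7]
SWAP    -> [7, -7, 7]
ADD     -> [7, 0]
SUB     -> [7]
PUSH -3 -> [7, -3]
OVER    -> [7, -3, 7]
MUL     -> [7, -21]
PUSH -2 -> [7, -21, -2]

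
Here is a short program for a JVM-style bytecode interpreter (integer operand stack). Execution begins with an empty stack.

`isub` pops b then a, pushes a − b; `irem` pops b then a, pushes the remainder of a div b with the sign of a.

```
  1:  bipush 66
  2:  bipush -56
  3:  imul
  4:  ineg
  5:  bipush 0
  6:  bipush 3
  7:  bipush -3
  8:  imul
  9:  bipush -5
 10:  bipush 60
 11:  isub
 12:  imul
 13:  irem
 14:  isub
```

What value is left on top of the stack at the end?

3696

bipush 66  : [66]
bipush -56 : [66, -56]
imul       : [-3696]
ineg       : [3696]
bipush 0   : [3696, 0]
bipush 3   : [3696, 0, 3]
bipush -3  : [3696, 0, 3, -3]
imul       : [3696, 0, -9]
bipush -5  : [3696, 0, -9, -5]
bipush 60  : [3696, 0, -9, -5, 60]
isub       : [3696, 0, -9, -65]
imul       : [3696, 0, 585]
irem       : [3696, 0]
isub       : [3696]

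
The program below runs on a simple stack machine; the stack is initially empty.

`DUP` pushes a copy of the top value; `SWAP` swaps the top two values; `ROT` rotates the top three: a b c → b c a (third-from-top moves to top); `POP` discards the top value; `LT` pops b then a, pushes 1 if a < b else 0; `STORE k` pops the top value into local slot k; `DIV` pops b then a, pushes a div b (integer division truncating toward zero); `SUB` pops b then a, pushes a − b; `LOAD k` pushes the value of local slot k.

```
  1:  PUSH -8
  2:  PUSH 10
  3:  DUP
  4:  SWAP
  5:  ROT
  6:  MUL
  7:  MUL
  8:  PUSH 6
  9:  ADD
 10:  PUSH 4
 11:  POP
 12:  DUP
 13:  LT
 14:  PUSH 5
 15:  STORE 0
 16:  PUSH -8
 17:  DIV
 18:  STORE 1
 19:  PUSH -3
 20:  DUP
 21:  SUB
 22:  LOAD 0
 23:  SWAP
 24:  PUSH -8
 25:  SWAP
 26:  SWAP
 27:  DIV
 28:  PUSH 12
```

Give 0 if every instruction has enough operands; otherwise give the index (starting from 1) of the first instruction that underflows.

PUSH -8 → -8
PUSH 10 → -8 10
DUP     → -8 10 10
SWAP    → -8 10 10
ROT     → 10 10 -8
MUL     → 10 -80
MUL     → -800
PUSH 6  → -800 6
ADD     → -794
PUSH 4  → -794 4
POP     → -794
DUP     → -794 -794
LT      → 0
PUSH 5  → 0 5
STORE 0 → 0
PUSH -8 → 0 -8
DIV     → 0
STORE 1 → (empty)
PUSH -3 → -3
DUP     → -3 -3
SUB     → 0
LOAD 0  → 0 5
SWAP    → 5 0
PUSH -8 → 5 0 -8
SWAP    → 5 -8 0
SWAP    → 5 0 -8
DIV     → 5 0
PUSH 12 → 5 0 12

0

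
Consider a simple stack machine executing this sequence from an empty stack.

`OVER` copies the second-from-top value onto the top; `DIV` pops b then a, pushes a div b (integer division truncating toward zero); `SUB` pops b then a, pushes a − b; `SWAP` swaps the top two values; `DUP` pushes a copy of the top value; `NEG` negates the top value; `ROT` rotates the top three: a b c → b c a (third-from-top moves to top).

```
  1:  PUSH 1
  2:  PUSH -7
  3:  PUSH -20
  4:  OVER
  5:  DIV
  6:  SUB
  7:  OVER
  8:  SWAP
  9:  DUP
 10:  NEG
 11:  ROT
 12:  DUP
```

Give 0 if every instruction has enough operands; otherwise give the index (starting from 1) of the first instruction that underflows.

0

PUSH 1   → [1]
PUSH -7  → [1, -7]
PUSH -20 → [1, -7, -20]
OVER     → [1, -7, -20, -7]
DIV      → [1, -7, 2]
SUB      → [1, -9]
OVER     → [1, -9, 1]
SWAP     → [1, 1, -9]
DUP      → [1, 1, -9, -9]
NEG      → [1, 1, -9, 9]
ROT      → [1, -9, 9, 1]
DUP      → [1, -9, 9, 1, 1]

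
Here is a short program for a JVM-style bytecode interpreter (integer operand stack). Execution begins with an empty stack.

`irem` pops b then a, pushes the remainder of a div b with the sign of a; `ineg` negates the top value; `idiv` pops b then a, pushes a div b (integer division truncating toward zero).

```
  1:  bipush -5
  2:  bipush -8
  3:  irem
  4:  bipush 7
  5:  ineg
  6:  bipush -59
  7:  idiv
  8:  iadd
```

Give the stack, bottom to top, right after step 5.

bipush -5 -> [-5]
bipush -8 -> [-5, -8]
irem      -> [-5]
bipush 7  -> [-5, 7]
ineg      -> [-5, -7]

[-5, -7]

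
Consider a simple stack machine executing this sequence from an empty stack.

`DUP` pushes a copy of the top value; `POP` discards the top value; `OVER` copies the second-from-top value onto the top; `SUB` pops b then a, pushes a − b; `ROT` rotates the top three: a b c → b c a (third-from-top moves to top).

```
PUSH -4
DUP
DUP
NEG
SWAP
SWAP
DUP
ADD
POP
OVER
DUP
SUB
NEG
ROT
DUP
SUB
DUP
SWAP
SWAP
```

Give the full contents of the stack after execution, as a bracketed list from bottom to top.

PUSH -4 : [-4]
DUP     : [-4, -4]
DUP     : [-4, -4, -4]
NEG     : [-4, -4, 4]
SWAP    : [-4, 4, -4]
SWAP    : [-4, -4, 4]
DUP     : [-4, -4, 4, 4]
ADD     : [-4, -4, 8]
POP     : [-4, -4]
OVER    : [-4, -4, -4]
DUP     : [-4, -4, -4, -4]
SUB     : [-4, -4, 0]
NEG     : [-4, -4, 0]
ROT     : [-4, 0, -4]
DUP     : [-4, 0, -4, -4]
SUB     : [-4, 0, 0]
DUP     : [-4, 0, 0, 0]
SWAP    : [-4, 0, 0, 0]
SWAP    : [-4, 0, 0, 0]

[-4, 0, 0, 0]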